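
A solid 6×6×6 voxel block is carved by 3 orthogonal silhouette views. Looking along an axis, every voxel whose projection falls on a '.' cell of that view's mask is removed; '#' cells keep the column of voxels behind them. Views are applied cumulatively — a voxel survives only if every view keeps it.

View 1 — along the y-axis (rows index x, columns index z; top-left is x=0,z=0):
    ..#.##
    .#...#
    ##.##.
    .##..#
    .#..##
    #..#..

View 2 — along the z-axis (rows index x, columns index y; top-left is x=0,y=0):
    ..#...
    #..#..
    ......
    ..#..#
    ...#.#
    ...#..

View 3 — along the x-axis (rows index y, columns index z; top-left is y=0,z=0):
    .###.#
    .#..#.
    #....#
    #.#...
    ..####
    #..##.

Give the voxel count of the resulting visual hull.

|visual hull| = 6

start: 6×6×6 = 216 voxels
carve view 1 (along y, XZ-mask fill 17/36): 102 voxels remain
carve view 2 (along z, XY-mask fill 8/36): 21 voxels remain
carve view 3 (along x, YZ-mask fill 17/36): 6 voxels remain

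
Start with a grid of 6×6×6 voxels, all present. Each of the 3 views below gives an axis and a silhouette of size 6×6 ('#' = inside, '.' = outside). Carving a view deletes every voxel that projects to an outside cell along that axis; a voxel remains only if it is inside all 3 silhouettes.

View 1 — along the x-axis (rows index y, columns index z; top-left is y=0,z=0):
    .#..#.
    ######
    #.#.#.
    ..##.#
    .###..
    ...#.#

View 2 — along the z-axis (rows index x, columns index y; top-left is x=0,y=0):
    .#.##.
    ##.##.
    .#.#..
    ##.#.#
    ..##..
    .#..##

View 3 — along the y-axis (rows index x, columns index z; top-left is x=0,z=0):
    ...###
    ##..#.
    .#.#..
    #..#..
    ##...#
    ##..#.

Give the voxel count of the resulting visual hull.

|visual hull| = 25

initial block: 6^3 = 216
  1. axis=0 (YZ plane), |mask|=19  ⇒  voxels=114
  2. axis=2 (XY plane), |mask|=18  ⇒  voxels=65
  3. axis=1 (XZ plane), |mask|=16  ⇒  voxels=25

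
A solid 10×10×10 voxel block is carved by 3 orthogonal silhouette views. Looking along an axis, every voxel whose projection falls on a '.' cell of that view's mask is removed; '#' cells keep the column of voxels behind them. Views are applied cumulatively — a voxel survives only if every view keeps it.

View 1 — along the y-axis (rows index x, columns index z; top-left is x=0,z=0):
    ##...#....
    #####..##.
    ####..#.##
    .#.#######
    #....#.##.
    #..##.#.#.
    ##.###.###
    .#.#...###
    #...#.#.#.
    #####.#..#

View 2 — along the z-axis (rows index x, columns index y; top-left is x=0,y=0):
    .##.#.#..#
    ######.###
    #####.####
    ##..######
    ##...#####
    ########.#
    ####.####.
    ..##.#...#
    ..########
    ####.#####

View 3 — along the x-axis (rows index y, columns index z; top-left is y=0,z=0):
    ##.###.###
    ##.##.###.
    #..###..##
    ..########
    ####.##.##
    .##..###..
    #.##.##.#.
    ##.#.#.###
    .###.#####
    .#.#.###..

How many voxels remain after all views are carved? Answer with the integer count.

voxel count = 309

before carving: 1000 voxels (10×10×10)
V1 y: intersect with XZ mask (58 set) -- 580 left
V2 z: intersect with XY mask (76 set) -- 457 left
V3 x: intersect with YZ mask (68 set) -- 309 left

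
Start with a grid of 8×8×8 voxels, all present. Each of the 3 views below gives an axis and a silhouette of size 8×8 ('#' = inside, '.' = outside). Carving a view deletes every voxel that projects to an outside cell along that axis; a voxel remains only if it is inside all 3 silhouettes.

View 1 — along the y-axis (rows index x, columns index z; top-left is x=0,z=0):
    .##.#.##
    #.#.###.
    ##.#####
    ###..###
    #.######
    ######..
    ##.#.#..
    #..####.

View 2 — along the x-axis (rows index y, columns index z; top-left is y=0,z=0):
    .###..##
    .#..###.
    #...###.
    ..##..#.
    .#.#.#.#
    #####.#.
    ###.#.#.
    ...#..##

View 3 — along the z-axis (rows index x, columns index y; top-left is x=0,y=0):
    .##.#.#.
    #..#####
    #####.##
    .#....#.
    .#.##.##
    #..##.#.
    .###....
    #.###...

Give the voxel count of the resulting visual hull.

before carving: 512 voxels (8×8×8)
step 1: project along y, AND mask (45/64) → |grid| = 360
step 2: project along x, AND mask (34/64) → |grid| = 190
step 3: project along z, AND mask (35/64) → |grid| = 100

voxel count = 100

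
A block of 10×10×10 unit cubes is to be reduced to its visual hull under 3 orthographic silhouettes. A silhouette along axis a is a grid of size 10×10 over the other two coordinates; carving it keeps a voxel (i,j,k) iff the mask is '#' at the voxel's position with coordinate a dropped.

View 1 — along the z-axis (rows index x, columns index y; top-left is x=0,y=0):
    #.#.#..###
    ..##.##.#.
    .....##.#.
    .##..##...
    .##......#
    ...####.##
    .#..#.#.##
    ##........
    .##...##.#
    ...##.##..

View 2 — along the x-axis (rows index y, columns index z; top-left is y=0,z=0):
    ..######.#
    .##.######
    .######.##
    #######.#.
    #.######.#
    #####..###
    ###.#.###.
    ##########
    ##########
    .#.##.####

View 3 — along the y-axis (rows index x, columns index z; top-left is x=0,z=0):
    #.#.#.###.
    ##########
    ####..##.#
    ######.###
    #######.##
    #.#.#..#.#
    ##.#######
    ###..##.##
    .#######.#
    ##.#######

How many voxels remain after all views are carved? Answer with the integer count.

voxel count = 270

initial block: 10^3 = 1000
[1] z-view keeps 43 columns → grid now 430
[2] x-view keeps 81 columns → grid now 346
[3] y-view keeps 79 columns → grid now 270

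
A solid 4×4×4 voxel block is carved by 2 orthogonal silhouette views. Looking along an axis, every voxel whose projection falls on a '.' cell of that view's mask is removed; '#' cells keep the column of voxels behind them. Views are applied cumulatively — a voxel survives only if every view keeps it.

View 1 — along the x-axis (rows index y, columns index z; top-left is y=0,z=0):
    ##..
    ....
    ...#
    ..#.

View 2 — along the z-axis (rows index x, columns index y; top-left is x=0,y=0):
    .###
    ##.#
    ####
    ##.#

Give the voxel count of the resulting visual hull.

initial block: 4^3 = 64
[1] x-view keeps 4 columns → grid now 16
[2] z-view keeps 13 columns → grid now 12

|visual hull| = 12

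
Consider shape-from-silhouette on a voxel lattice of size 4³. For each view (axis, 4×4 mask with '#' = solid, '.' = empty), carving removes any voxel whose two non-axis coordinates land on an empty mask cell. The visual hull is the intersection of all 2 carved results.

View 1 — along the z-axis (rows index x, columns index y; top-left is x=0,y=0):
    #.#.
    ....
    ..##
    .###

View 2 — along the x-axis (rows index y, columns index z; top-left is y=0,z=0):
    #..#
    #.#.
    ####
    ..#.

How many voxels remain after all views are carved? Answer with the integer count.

voxel count = 18

full grid |V| = 64
V1 z: intersect with XY mask (7 set) -- 28 left
V2 x: intersect with YZ mask (9 set) -- 18 left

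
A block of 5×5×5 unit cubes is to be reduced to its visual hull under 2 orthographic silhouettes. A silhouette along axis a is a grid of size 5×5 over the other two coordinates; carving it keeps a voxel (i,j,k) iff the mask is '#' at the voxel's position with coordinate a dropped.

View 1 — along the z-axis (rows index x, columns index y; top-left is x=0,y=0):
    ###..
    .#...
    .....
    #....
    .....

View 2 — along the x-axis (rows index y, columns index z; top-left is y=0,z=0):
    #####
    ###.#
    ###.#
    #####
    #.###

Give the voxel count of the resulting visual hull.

voxel count = 22

initial block: 5^3 = 125
after view 1 [z-axis, 5 of 25 cells solid] → remaining = 25
after view 2 [x-axis, 22 of 25 cells solid] → remaining = 22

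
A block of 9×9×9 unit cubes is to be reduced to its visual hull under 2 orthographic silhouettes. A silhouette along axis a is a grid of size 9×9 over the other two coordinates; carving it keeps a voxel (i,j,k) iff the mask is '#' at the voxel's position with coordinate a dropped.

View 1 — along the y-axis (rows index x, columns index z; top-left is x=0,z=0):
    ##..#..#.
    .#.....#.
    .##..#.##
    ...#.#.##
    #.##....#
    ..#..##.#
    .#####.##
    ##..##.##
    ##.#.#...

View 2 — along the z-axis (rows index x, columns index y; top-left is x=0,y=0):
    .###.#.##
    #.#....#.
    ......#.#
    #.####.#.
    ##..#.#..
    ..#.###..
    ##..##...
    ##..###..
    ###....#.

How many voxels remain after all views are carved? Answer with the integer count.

initial block: 9^3 = 729
after view 1 [y-axis, 40 of 81 cells solid] → remaining = 360
after view 2 [z-axis, 38 of 81 cells solid] → remaining = 170

voxel count = 170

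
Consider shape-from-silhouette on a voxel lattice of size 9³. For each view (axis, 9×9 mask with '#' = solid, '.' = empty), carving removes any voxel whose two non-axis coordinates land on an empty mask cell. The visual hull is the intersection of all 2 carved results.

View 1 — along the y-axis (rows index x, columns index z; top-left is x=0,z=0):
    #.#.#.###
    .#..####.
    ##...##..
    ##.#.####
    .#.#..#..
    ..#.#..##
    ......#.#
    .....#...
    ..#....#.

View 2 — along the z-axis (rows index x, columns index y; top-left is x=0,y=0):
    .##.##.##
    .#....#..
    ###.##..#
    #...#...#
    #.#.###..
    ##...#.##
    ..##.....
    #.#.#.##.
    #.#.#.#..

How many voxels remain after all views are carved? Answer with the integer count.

143 voxels

initial block: 9^3 = 729
step 1: project along y, AND mask (34/81) → |grid| = 306
step 2: project along z, AND mask (38/81) → |grid| = 143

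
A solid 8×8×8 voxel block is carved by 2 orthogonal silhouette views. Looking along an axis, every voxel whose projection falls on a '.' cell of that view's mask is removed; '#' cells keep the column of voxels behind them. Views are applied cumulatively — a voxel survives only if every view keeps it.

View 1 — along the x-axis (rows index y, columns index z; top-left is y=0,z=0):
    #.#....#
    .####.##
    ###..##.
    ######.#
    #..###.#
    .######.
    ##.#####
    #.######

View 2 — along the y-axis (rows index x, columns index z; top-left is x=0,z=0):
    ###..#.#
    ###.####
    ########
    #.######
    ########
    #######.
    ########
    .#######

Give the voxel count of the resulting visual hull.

initial block: 8^3 = 512
after view 1 [x-axis, 46 of 64 cells solid] → remaining = 368
after view 2 [y-axis, 57 of 64 cells solid] → remaining = 328

328 voxels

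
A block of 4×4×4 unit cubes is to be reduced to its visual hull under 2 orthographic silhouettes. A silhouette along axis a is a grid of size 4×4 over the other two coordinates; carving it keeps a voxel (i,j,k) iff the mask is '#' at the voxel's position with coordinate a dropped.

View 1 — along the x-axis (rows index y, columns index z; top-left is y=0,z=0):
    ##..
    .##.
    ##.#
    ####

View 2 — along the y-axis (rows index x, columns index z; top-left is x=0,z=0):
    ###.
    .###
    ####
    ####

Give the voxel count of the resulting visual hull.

remaining voxels: 39

initial block: 4^3 = 64
step 1: project along x, AND mask (11/16) → |grid| = 44
step 2: project along y, AND mask (14/16) → |grid| = 39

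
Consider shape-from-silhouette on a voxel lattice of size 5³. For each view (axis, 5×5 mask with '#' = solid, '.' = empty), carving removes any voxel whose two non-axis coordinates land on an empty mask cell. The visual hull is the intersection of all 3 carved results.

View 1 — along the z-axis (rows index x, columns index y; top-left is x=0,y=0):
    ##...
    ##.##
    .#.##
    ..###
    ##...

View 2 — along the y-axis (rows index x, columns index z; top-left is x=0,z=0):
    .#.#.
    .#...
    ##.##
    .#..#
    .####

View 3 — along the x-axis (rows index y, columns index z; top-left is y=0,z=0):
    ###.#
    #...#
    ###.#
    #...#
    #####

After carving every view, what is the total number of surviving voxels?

|visual hull| = 20

before carving: 125 voxels (5×5×5)
after view 1 [z-axis, 14 of 25 cells solid] → remaining = 70
after view 2 [y-axis, 13 of 25 cells solid] → remaining = 34
after view 3 [x-axis, 17 of 25 cells solid] → remaining = 20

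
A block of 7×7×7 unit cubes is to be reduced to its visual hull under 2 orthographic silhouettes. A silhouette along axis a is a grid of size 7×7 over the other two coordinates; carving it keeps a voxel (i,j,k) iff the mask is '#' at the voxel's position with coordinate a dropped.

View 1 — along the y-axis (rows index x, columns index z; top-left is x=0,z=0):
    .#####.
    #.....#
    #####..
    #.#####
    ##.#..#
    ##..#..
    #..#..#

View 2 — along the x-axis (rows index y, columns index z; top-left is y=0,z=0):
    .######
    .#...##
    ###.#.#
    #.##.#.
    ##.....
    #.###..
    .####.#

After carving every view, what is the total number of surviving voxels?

|visual hull| = 117

initial block: 7^3 = 343
carve view 1 (along y, XZ-mask fill 28/49): 196 voxels remain
carve view 2 (along x, YZ-mask fill 29/49): 117 voxels remain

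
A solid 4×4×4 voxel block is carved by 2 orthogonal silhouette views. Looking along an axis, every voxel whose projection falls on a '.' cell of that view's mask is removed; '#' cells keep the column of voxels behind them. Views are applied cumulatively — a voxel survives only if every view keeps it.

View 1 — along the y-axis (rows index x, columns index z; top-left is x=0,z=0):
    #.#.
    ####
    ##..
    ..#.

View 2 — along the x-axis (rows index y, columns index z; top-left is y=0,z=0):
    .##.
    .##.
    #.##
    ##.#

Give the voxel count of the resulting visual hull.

|visual hull| = 23

full grid |V| = 64
  1. axis=1 (XZ plane), |mask|=9  ⇒  voxels=36
  2. axis=0 (YZ plane), |mask|=10  ⇒  voxels=23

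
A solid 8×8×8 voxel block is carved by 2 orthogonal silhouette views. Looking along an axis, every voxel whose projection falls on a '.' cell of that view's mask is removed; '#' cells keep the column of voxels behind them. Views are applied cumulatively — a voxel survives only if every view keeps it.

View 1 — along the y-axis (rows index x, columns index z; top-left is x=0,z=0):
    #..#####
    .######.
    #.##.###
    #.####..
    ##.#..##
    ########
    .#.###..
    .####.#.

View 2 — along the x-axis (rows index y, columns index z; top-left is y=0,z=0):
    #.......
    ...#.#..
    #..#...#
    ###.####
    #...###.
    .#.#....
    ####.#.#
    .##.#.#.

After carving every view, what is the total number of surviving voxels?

before carving: 512 voxels (8×8×8)
step 1: project along y, AND mask (45/64) → |grid| = 360
step 2: project along x, AND mask (29/64) → |grid| = 164

|visual hull| = 164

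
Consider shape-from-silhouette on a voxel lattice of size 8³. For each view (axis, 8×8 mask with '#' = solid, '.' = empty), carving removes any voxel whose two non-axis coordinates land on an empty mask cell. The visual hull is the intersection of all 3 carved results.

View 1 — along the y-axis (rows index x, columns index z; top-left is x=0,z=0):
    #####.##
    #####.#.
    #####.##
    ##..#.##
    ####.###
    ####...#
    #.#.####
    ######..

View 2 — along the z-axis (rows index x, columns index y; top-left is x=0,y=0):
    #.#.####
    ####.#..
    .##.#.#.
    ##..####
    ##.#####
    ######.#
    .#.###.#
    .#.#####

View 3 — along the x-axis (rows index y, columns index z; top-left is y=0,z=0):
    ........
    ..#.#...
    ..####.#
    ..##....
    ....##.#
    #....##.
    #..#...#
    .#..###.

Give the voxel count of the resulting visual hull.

full grid |V| = 512
after view 1 [y-axis, 49 of 64 cells solid] → remaining = 392
after view 2 [z-axis, 46 of 64 cells solid] → remaining = 280
after view 3 [x-axis, 22 of 64 cells solid] → remaining = 92

voxel count = 92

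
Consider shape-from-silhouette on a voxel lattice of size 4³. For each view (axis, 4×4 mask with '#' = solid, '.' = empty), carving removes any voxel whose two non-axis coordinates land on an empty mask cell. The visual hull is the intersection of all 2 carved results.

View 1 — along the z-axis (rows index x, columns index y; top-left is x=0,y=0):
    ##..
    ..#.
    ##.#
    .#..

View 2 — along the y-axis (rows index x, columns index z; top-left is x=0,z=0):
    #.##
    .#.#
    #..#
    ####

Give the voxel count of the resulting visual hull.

18 voxels

start: 4×4×4 = 64 voxels
step 1: project along z, AND mask (7/16) → |grid| = 28
step 2: project along y, AND mask (11/16) → |grid| = 18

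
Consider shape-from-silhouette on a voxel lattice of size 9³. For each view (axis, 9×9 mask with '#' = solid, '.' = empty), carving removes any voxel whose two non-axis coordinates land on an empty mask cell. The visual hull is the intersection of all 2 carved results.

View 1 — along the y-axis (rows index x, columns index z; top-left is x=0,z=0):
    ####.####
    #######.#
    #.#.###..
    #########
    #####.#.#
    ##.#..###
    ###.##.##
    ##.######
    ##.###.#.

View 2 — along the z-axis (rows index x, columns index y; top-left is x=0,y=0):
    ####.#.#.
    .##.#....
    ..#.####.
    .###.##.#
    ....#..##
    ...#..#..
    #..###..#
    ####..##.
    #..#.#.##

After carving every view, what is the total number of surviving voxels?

|visual hull| = 297

before carving: 729 voxels (9×9×9)
  1. axis=1 (XZ plane), |mask|=64  ⇒  voxels=576
  2. axis=2 (XY plane), |mask|=41  ⇒  voxels=297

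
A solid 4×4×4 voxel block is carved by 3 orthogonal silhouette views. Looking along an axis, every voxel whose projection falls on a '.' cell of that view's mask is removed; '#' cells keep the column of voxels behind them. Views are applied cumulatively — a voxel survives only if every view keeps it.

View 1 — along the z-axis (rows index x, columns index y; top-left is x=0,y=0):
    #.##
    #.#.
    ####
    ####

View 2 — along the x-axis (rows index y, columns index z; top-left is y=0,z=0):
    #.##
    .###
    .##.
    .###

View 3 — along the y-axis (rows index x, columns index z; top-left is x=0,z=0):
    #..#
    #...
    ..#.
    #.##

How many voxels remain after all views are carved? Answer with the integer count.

initial block: 4^3 = 64
  1. axis=2 (XY plane), |mask|=13  ⇒  voxels=52
  2. axis=0 (YZ plane), |mask|=11  ⇒  voxels=35
  3. axis=1 (XZ plane), |mask|=7  ⇒  voxels=16

remaining voxels: 16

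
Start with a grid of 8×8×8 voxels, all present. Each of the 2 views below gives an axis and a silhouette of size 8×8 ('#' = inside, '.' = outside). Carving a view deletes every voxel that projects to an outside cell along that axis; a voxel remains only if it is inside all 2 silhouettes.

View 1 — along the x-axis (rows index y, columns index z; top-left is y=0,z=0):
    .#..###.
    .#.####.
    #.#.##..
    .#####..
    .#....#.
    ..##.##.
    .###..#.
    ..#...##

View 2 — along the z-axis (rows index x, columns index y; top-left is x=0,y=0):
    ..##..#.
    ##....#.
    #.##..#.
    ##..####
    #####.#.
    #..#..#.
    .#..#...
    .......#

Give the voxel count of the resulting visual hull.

112 voxels

initial block: 8^3 = 512
[1] x-view keeps 31 columns → grid now 248
[2] z-view keeps 28 columns → grid now 112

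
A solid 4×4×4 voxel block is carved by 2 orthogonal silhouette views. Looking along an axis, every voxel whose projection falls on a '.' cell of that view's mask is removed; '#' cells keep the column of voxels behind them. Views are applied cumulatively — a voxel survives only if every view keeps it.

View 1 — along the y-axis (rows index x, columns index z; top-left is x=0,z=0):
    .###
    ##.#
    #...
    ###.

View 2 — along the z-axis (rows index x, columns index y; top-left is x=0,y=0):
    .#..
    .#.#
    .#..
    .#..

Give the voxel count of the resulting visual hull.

initial block: 4^3 = 64
[1] y-view keeps 10 columns → grid now 40
[2] z-view keeps 5 columns → grid now 13

voxel count = 13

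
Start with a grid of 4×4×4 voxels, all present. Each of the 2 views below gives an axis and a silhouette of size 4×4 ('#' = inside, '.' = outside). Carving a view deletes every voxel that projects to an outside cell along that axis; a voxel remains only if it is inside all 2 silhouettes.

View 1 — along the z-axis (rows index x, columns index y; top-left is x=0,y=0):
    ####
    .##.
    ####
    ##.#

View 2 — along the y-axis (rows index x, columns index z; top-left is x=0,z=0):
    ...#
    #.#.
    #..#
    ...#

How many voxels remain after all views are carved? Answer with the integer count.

remaining voxels: 19

start: 4×4×4 = 64 voxels
V1 z: intersect with XY mask (13 set) -- 52 left
V2 y: intersect with XZ mask (6 set) -- 19 left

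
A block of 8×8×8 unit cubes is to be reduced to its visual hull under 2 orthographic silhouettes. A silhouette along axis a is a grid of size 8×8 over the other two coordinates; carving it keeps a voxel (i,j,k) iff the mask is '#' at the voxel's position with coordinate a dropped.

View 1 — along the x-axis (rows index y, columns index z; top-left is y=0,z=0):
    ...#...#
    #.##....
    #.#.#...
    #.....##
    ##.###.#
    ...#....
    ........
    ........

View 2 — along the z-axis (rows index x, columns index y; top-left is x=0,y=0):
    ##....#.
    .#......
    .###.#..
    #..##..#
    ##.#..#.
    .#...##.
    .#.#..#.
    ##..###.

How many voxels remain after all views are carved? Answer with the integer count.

|visual hull| = 59

full grid |V| = 512
carve view 1 (along x, YZ-mask fill 18/64): 144 voxels remain
carve view 2 (along z, XY-mask fill 27/64): 59 voxels remain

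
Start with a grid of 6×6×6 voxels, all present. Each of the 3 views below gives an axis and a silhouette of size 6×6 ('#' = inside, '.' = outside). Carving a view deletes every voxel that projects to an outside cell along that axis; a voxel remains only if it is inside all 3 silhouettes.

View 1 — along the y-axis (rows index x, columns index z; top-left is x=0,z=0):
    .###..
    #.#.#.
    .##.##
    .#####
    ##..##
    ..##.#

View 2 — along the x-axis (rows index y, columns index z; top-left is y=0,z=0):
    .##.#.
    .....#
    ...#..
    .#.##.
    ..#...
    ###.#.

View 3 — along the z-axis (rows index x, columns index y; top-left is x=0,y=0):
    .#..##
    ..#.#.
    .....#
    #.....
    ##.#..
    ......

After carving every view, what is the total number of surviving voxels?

15 voxels

full grid |V| = 216
step 1: project along y, AND mask (22/36) → |grid| = 132
step 2: project along x, AND mask (13/36) → |grid| = 51
step 3: project along z, AND mask (10/36) → |grid| = 15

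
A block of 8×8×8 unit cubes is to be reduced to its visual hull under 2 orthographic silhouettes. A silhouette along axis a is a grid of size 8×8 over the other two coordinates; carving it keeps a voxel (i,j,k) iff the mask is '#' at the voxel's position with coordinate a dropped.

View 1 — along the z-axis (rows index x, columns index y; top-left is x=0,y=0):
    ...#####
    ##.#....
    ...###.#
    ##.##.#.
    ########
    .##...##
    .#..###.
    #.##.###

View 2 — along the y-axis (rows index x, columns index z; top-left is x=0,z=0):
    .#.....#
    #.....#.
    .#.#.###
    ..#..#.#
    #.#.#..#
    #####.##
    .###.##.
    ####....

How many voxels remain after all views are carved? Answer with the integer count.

initial block: 8^3 = 512
after view 1 [z-axis, 39 of 64 cells solid] → remaining = 312
after view 2 [y-axis, 32 of 64 cells solid] → remaining = 155

155 voxels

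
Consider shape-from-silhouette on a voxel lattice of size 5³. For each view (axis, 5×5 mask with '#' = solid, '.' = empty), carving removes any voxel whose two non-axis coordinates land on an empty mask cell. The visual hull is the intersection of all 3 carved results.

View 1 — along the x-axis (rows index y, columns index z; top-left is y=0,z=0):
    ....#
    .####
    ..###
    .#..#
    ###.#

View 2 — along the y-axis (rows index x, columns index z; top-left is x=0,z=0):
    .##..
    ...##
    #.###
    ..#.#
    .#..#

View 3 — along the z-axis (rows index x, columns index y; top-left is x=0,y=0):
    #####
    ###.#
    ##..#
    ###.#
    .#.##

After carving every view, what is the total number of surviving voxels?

|visual hull| = 32

start: 5×5×5 = 125 voxels
V1 x: intersect with YZ mask (14 set) -- 70 left
V2 y: intersect with XZ mask (12 set) -- 40 left
V3 z: intersect with XY mask (19 set) -- 32 left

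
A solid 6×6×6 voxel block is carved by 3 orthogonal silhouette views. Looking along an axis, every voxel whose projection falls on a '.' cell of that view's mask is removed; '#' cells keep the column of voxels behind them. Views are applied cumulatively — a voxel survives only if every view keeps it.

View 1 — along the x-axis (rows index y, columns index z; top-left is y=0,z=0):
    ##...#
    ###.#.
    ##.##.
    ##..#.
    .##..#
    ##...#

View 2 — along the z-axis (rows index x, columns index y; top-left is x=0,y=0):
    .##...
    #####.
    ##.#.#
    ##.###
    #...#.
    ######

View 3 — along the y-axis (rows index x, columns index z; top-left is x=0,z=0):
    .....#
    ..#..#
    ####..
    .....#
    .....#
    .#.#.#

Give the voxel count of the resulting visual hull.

initial block: 6^3 = 216
[1] x-view keeps 20 columns → grid now 120
[2] z-view keeps 24 columns → grid now 80
[3] y-view keeps 12 columns → grid now 28

voxel count = 28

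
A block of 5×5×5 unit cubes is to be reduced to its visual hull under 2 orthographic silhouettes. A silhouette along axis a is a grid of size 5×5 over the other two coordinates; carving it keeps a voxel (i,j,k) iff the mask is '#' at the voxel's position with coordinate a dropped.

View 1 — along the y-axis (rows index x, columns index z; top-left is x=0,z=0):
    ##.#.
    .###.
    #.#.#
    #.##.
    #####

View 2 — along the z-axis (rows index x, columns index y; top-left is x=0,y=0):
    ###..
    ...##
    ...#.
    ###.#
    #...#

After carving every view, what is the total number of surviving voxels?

40 voxels

before carving: 125 voxels (5×5×5)
[1] y-view keeps 17 columns → grid now 85
[2] z-view keeps 12 columns → grid now 40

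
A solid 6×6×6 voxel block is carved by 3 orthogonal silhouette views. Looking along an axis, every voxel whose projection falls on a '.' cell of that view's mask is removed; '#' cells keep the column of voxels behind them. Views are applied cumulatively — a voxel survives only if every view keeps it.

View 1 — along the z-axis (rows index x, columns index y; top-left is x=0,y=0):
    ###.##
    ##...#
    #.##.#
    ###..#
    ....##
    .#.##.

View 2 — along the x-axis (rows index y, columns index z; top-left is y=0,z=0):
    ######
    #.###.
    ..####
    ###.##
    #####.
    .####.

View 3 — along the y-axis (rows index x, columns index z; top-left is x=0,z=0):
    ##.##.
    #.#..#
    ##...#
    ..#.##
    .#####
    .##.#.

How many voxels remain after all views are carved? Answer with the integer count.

|visual hull| = 56

start: 6×6×6 = 216 voxels
  1. axis=2 (XY plane), |mask|=21  ⇒  voxels=126
  2. axis=0 (YZ plane), |mask|=28  ⇒  voxels=97
  3. axis=1 (XZ plane), |mask|=21  ⇒  voxels=56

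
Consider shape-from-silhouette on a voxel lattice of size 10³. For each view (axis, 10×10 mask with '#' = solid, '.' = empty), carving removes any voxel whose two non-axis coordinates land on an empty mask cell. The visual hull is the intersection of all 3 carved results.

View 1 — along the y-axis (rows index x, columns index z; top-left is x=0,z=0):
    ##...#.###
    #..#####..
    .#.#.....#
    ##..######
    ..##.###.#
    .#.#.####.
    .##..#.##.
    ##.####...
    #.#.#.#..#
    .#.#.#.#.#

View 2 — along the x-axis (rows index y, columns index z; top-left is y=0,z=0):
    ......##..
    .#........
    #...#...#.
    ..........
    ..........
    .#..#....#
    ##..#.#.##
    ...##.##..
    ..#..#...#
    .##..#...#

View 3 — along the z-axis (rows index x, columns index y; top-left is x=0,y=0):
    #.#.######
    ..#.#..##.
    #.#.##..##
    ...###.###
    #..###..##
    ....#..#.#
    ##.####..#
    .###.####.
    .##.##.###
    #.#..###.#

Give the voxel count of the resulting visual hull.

start: 10×10×10 = 1000 voxels
after view 1 [y-axis, 56 of 100 cells solid] → remaining = 560
after view 2 [x-axis, 26 of 100 cells solid] → remaining = 146
after view 3 [z-axis, 60 of 100 cells solid] → remaining = 93

93 voxels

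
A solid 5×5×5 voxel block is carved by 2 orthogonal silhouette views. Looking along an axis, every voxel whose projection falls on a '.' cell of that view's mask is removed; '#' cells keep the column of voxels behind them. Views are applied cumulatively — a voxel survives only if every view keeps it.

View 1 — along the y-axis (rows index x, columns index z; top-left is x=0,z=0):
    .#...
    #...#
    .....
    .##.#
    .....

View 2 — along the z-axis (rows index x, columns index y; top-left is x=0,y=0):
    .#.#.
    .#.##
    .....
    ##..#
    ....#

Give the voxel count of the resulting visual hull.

before carving: 125 voxels (5×5×5)
V1 y: intersect with XZ mask (6 set) -- 30 left
V2 z: intersect with XY mask (9 set) -- 17 left

remaining voxels: 17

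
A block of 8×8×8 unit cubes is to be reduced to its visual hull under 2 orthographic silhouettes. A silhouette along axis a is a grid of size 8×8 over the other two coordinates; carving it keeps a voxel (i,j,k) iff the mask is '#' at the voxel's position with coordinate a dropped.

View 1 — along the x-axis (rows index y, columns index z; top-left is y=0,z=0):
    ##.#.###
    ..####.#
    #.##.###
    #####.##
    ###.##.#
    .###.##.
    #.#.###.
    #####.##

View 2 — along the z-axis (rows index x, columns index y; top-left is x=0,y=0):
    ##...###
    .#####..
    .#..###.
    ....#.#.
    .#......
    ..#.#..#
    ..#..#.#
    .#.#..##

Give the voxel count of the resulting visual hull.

initial block: 8^3 = 512
carve view 1 (along x, YZ-mask fill 47/64): 376 voxels remain
carve view 2 (along z, XY-mask fill 27/64): 155 voxels remain

155 voxels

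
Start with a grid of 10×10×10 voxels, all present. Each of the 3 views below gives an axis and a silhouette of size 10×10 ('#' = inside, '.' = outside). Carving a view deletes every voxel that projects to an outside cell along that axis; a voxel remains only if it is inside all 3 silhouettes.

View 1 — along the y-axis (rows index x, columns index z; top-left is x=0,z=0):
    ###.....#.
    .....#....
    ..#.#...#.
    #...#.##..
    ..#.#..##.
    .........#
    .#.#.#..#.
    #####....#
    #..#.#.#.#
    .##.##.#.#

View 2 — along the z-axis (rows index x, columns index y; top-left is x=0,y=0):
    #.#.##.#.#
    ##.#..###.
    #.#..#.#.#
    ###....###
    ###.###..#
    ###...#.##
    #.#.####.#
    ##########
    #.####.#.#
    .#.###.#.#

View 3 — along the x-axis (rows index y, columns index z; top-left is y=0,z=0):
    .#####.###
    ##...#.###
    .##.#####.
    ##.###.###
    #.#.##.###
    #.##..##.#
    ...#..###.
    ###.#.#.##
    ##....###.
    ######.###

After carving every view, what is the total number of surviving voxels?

full grid |V| = 1000
after view 1 [y-axis, 38 of 100 cells solid] → remaining = 380
after view 2 [z-axis, 66 of 100 cells solid] → remaining = 262
after view 3 [x-axis, 67 of 100 cells solid] → remaining = 185

remaining voxels: 185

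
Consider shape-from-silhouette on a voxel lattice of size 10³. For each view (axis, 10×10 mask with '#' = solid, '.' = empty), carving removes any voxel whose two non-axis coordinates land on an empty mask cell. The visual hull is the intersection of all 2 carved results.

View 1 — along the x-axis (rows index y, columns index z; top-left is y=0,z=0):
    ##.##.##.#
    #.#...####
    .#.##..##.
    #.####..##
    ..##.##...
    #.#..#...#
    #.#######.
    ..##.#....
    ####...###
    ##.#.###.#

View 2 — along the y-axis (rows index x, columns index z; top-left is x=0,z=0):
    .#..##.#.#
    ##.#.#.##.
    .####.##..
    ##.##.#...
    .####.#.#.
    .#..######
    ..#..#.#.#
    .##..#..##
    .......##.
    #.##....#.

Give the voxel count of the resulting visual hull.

initial block: 10^3 = 1000
V1 x: intersect with YZ mask (58 set) -- 580 left
V2 y: intersect with XZ mask (50 set) -- 284 left

|visual hull| = 284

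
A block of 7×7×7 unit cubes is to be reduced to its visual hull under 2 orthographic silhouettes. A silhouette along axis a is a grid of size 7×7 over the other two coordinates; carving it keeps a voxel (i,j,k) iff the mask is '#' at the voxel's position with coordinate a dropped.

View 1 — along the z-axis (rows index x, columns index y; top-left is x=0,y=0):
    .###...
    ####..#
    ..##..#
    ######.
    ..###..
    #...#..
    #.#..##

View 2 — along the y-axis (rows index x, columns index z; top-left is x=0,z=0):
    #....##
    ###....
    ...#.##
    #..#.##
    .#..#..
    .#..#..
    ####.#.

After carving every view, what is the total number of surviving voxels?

full grid |V| = 343
carve view 1 (along z, XY-mask fill 26/49): 182 voxels remain
carve view 2 (along y, XZ-mask fill 22/49): 87 voxels remain

87 voxels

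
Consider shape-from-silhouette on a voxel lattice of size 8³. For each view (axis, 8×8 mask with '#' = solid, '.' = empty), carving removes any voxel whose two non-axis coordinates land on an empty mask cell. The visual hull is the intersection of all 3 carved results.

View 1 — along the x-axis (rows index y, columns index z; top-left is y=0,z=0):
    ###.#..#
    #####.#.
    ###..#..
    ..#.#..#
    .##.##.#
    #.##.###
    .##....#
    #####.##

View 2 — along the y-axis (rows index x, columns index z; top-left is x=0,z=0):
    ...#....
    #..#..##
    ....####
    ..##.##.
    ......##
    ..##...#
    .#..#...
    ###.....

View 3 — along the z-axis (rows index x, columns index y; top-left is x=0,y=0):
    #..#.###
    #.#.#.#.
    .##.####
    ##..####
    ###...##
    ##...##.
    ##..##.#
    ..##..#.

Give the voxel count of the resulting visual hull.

voxel count = 62

full grid |V| = 512
after view 1 [x-axis, 39 of 64 cells solid] → remaining = 312
after view 2 [y-axis, 23 of 64 cells solid] → remaining = 110
after view 3 [z-axis, 38 of 64 cells solid] → remaining = 62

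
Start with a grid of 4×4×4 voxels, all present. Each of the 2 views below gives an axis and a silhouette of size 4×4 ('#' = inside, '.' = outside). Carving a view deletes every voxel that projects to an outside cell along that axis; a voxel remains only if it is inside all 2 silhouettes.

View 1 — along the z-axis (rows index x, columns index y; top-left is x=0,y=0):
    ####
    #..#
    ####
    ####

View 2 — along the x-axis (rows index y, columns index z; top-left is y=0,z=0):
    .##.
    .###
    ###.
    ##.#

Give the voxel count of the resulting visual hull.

before carving: 64 voxels (4×4×4)
after view 1 [z-axis, 14 of 16 cells solid] → remaining = 56
after view 2 [x-axis, 11 of 16 cells solid] → remaining = 38

38 voxels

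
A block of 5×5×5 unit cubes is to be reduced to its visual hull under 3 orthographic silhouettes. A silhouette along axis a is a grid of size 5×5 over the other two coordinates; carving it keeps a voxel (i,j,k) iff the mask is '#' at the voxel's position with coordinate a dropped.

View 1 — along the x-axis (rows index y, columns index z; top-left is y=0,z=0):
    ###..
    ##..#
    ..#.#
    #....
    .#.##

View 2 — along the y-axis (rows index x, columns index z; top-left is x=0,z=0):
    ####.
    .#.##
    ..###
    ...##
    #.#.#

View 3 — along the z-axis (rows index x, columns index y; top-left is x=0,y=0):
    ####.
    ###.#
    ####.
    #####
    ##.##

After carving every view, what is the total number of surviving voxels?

start: 5×5×5 = 125 voxels
carve view 1 (along x, YZ-mask fill 12/25): 60 voxels remain
carve view 2 (along y, XZ-mask fill 15/25): 34 voxels remain
carve view 3 (along z, XY-mask fill 21/25): 28 voxels remain

voxel count = 28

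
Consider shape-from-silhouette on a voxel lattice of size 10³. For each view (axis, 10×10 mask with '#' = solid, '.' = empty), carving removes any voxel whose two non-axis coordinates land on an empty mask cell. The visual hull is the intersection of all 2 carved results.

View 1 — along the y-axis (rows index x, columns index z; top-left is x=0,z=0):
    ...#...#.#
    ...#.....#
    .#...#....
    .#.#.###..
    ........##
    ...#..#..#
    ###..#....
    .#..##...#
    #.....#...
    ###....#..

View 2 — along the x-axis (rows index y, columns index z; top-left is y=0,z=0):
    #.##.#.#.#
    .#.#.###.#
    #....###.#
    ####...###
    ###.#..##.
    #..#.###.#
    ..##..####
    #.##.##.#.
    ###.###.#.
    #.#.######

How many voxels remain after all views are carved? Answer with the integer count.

start: 10×10×10 = 1000 voxels
step 1: project along y, AND mask (31/100) → |grid| = 310
step 2: project along x, AND mask (63/100) → |grid| = 199

voxel count = 199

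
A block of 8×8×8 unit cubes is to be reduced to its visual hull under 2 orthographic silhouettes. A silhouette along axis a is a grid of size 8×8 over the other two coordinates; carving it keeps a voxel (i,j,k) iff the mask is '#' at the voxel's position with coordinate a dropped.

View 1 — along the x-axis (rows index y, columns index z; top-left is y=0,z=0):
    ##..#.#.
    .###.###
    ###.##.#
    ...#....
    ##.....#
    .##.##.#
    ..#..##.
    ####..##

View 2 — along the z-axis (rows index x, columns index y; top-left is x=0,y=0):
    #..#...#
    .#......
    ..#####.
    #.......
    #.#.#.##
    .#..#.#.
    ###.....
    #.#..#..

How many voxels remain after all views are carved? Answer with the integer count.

voxel count = 104

full grid |V| = 512
  1. axis=0 (YZ plane), |mask|=34  ⇒  voxels=272
  2. axis=2 (XY plane), |mask|=24  ⇒  voxels=104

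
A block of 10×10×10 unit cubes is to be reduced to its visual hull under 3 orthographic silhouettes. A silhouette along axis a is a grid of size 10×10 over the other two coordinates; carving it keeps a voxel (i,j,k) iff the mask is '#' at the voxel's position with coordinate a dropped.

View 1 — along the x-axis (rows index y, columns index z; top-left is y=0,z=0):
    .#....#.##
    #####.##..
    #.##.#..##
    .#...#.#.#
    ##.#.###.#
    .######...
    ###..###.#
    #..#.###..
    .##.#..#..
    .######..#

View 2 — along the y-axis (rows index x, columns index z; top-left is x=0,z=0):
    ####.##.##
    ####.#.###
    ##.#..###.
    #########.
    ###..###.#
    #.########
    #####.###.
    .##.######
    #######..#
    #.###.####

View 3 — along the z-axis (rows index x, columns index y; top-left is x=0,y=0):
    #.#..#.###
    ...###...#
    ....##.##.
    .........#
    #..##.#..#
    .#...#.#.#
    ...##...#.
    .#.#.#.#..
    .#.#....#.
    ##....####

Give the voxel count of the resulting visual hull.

full grid |V| = 1000
  1. axis=0 (YZ plane), |mask|=57  ⇒  voxels=570
  2. axis=1 (XZ plane), |mask|=79  ⇒  voxels=453
  3. axis=2 (XY plane), |mask|=40  ⇒  voxels=179

remaining voxels: 179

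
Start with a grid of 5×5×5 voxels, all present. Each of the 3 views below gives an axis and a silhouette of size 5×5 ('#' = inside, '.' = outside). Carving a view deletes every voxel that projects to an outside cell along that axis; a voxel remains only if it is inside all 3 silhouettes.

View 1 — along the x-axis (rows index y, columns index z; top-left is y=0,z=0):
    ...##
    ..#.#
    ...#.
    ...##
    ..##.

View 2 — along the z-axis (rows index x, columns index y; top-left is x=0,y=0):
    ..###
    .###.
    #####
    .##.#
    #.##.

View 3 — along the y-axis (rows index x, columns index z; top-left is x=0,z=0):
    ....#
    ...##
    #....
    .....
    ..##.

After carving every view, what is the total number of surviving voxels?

voxel count = 8

full grid |V| = 125
step 1: project along x, AND mask (9/25) → |grid| = 45
step 2: project along z, AND mask (17/25) → |grid| = 29
step 3: project along y, AND mask (6/25) → |grid| = 8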